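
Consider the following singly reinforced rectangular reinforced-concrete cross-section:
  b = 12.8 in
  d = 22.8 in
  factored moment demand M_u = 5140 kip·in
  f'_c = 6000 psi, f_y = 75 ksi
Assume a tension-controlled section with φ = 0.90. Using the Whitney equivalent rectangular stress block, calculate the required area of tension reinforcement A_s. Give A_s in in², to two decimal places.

A_s ≈ 3.68 in²

M_n = M_u/φ = 5140/0.90 = 5711.11 kip·in.
From M_n = 0.85 f'_c a b (d − a/2):
a = d − √(d² − 2M_n/(0.85 f'_c b)) = 22.8 − √(22.8² − 2 × 5711.11/(0.85 × 6 × 12.8)) = 4.229 in.
A_s = 0.85 f'_c a b / f_y = 0.85 × 6 × 4.229 × 12.8 / 75 = 3.681 in².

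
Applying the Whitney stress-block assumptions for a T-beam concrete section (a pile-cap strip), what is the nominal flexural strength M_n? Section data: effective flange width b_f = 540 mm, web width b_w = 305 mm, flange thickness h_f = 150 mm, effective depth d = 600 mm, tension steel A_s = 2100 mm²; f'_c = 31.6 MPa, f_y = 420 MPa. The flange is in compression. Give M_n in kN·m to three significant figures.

Tension: T = A_s f_y = 2100 × 420 = 882000 N.
Try a within the flange: a = T/(0.85 f'_c b_f) = 882000/(0.85 × 31.6 × 540) = 60.81 mm.
Since a = 60.81 ≤ h_f = 150 mm, the stress block lies entirely in the flange; analyse as a rectangular beam of width b_f.
M_n = T(d − a/2) = 882000 × (600 − 30.405) = 502.38 × 10⁶ N·mm.
M_n = 502.38 kN·m.

M_n ≈ 502 kN·m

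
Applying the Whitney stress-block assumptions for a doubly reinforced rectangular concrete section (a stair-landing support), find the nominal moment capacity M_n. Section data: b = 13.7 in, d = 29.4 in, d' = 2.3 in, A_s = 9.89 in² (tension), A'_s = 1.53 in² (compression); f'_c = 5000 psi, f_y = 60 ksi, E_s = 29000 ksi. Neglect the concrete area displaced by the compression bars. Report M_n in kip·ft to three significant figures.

Assume both steels yield.
a = (A_s − A'_s) f_y/(0.85 f'_c b) = (9.89 − 1.53) × 60/(0.85 × 5 × 13.7) = 8.615 in.
c = a/β₁ = 8.615/0.8 = 10.769 in; ε'_s = 0.003(c − d')/c = 0.0024 ≥ ε_y = 0.0021, so the compression steel yields.
M_n = (A_s − A'_s) f_y (d − a/2) + A'_s f_y (d − d') = 501.6 × (29.4 − 4.3075) + 91.8 × (29.4 − 2.3) = 12586.4 + 2487.8 = 15074.2 kip·in = 15074.2/12 = 1256.18 kip·ft.

M_n ≈ 1260 kip·ft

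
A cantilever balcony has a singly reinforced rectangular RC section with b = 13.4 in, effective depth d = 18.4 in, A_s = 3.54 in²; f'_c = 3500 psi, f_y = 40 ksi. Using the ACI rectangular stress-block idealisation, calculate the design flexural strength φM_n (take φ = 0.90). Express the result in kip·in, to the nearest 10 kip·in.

φM_n ≈ 2120 kip·in

T = A_s f_y = 3.54 × 40 = 141.6 kips.
a = T/(0.85 f'_c b) = 141.6/(0.85 × 3.5 × 13.4) = 3.552 in.
M_n = T(d − a/2) = 141.6 × (18.4 − 1.776) = 2354.0 kip·in.
φM_n = 0.90 × 2354.0 = 2118.6 kip·in.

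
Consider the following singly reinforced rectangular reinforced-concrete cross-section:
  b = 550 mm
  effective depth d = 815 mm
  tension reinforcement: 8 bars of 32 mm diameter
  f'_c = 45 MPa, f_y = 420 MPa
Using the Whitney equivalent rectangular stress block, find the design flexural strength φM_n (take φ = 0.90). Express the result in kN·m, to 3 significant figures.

φM_n ≈ 1830 kN·m

A_s = 8 × 804 = 6432 mm².
T = A_s f_y = 6432 × 420 = 2701440 N = 2701.44 kN.
From C = T: a = T/(0.85 f'_c b) = 2701440/(0.85 × 45 × 550) = 128.41 mm.
M_n = T(d − a/2) = 2701.44 kN × (815 − 64.205) mm = 2028.23 kN·m.
φM_n = 0.90 × 2028.23 = 1825.41 kN·m.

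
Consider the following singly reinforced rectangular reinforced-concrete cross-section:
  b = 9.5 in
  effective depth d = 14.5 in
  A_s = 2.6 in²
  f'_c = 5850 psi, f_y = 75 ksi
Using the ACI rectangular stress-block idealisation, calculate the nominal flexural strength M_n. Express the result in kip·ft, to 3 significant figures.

M_n ≈ 202 kip·ft

T = A_s f_y = 2.6 × 75 = 195 kips.
a = T/(0.85 f'_c b) = 195/(0.85 × 5.85 × 9.5) = 4.128 in.
M_n = T(d − a/2) = 195 × (14.5 − 2.064) = 2425.0 kip·in = 2425.0/12 = 202.08 kip·ft.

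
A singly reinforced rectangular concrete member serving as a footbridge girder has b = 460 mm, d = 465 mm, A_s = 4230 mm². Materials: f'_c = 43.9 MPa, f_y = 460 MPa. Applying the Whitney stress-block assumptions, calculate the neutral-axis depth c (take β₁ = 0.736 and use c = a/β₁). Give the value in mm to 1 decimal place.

c ≈ 154.0 mm

T = A_s f_y = 4230 × 460 = 1945800 N = 1945.8 kN.
Setting C = 0.85 f'_c a b equal to T: a = 1945800/(0.85 × 43.9 × 460) = 113.359 mm.
With β₁ = 0.736, c = a/β₁ = 113.359/0.736 = 154.0 mm.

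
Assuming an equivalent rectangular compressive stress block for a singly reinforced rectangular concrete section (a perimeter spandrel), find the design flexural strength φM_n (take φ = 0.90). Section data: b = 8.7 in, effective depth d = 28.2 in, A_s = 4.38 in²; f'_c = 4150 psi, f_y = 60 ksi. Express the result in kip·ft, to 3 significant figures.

φM_n ≈ 471 kip·ft

T = A_s f_y = 4.38 × 60 = 262.8 kips.
a = T/(0.85 f'_c b) = 262.8/(0.85 × 4.15 × 8.7) = 8.563 in.
M_n = T(d − a/2) = 262.8 × (28.2 − 4.2815) = 6285.8 kip·in = 6285.8/12 = 523.82 kip·ft.
φM_n = 0.90 × 523.82 = 471.44 kip·ft.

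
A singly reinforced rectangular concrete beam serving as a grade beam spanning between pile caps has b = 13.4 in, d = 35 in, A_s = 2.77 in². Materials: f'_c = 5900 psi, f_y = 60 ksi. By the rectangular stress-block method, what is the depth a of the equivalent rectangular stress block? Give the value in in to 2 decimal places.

T = A_s f_y = 2.77 × 60 = 166.2 kips.
a = T/(0.85 f'_c b) = 166.2/(0.85 × 5.9 × 13.4) = 2.47 in.

a ≈ 2.47 in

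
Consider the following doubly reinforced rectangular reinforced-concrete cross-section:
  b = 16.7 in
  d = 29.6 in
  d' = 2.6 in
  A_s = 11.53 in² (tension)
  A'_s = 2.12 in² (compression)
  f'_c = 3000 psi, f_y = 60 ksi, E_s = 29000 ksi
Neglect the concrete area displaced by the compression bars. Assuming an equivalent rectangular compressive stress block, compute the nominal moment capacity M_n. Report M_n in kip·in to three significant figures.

M_n ≈ 16400 kip·in

Assume both steels yield.
a = (A_s − A'_s) f_y/(0.85 f'_c b) = (11.53 − 2.12) × 60/(0.85 × 3 × 16.7) = 13.258 in.
c = a/β₁ = 13.258/0.85 = 15.598 in; ε'_s = 0.003(c − d')/c = 0.0025 ≥ ε_y = 0.0021, so the compression steel yields.
M_n = (A_s − A'_s) f_y (d − a/2) + A'_s f_y (d − d') = 564.6 × (29.6 − 6.629) + 127.2 × (29.6 − 2.6) = 12969.4 + 3434.4 = 16403.8 kip·in.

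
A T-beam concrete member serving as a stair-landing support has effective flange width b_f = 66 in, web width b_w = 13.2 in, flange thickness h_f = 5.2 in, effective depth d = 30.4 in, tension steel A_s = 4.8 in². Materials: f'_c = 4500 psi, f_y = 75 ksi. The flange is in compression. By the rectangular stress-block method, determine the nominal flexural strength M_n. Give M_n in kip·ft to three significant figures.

Tension: T = A_s f_y = 4.8 × 75 = 360 kips.
Try a within the flange: a = T/(0.85 f'_c b_f) = 360/(0.85 × 4.5 × 66) = 1.426 in.
Since a = 1.426 ≤ h_f = 5.2 in, the stress block lies entirely in the flange; analyse as a rectangular beam of width b_f.
M_n = T(d − a/2) = 360 × (30.4 − 0.713) = 10687.3 kip·in.
M_n = 10687.3/12 = 890.61 kip·ft.

M_n ≈ 891 kip·ft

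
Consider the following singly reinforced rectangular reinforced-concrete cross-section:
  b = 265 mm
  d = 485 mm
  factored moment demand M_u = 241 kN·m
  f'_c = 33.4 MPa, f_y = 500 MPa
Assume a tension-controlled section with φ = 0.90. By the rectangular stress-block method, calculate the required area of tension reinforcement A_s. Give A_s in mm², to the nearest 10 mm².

M_n = M_u/φ = 241/0.90 = 267.778 kN·m.
With M_n = 0.85 f'_c a b (d − a/2), solve the quadratic for a:
a = d − √(d² − 2M_n/(0.85 f'_c b)) = 485 − √(485² − 2 × 267.778×10⁶/(0.85 × 33.4 × 265)) = 79.98 mm.
A_s = 0.85 f'_c a b / f_y = 0.85 × 33.4 × 79.98 × 265 / 500 = 1203.4 mm².

A_s ≈ 1200 mm²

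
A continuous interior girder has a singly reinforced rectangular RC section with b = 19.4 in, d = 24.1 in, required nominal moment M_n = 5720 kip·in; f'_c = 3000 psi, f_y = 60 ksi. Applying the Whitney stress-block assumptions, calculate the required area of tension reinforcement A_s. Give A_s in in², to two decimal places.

A_s ≈ 4.46 in²

From M_n = 0.85 f'_c a b (d − a/2):
a = d − √(d² − 2M_n/(0.85 f'_c b)) = 24.1 − √(24.1² − 2 × 5720/(0.85 × 3 × 19.4)) = 5.404 in.
A_s = 0.85 f'_c a b / f_y = 0.85 × 3 × 5.404 × 19.4 / 60 = 4.456 in².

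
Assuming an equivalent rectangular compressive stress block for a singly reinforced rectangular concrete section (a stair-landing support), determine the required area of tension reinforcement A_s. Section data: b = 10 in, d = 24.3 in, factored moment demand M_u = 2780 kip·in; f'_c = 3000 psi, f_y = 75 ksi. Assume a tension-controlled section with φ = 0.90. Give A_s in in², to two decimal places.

A_s ≈ 1.92 in²

M_n = M_u/φ = 2780/0.90 = 3088.89 kip·in.
From M_n = 0.85 f'_c a b (d − a/2):
a = d − √(d² − 2M_n/(0.85 f'_c b)) = 24.3 − √(24.3² − 2 × 3088.89/(0.85 × 3 × 10)) = 5.639 in.
A_s = 0.85 f'_c a b / f_y = 0.85 × 3 × 5.639 × 10 / 75 = 1.917 in².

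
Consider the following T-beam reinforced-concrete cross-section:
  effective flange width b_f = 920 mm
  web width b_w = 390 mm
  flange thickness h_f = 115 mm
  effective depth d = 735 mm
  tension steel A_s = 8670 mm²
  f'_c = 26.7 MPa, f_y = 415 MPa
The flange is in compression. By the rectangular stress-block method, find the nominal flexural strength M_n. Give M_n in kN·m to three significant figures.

M_n ≈ 2290 kN·m

Tension: T = A_s f_y = 8670 × 415 = 3598050 N.
Try a within the flange: a = T/(0.85 f'_c b_f) = 3598050/(0.85 × 26.7 × 920) = 172.33 mm.
a = 172.33 > h_f = 115 mm: the block extends into the web. Split into flange-overhang and web parts.
C_f = 0.85 f'_c (b_f − b_w) h_f = 0.85 × 26.7 × (920 − 390) × 115 = 1383260 N.
Remaining web compression depth: a_w = (T − C_f)/(0.85 f'_c b_w) = (3598050 − 1383260)/(0.85 × 26.7 × 390) = 250.23 mm.
M_n = C_f(d − h_f/2) + (T − C_f)(d − a_w/2) = 1383260 × (735 − 57.5) + 2214790 × (735 − 125.115) = 937.16 + 1350.77 = 2287.93 × 10⁶ N·mm.
M_n = 2287.93 kN·m.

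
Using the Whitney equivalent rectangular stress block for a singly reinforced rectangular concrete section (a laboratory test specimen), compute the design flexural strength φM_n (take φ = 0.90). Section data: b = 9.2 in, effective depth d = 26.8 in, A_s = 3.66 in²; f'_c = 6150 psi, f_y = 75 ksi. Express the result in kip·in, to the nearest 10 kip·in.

T = A_s f_y = 3.66 × 75 = 274.5 kips.
a = T/(0.85 f'_c b) = 274.5/(0.85 × 6.15 × 9.2) = 5.708 in.
M_n = T(d − a/2) = 274.5 × (26.8 − 2.854) = 6573.2 kip·in.
φM_n = 0.90 × 6573.2 = 5915.9 kip·in.

φM_n ≈ 5920 kip·in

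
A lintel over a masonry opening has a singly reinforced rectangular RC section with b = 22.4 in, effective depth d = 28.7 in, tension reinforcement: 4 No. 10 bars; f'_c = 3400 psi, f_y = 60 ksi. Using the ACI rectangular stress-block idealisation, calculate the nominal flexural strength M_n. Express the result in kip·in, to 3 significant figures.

A_s = 4 × 1.27 = 5.08 in².
T = A_s f_y = 5.08 × 60 = 304.8 kips.
a = T/(0.85 f'_c b) = 304.8/(0.85 × 3.4 × 22.4) = 4.708 in.
M_n = T(d − a/2) = 304.8 × (28.7 − 2.354) = 8030.3 kip·in.

M_n ≈ 8030 kip·in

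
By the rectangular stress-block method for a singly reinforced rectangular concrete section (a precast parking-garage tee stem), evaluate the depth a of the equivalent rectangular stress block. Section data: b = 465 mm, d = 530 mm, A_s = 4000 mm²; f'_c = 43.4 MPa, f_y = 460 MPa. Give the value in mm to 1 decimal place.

a ≈ 107.3 mm

T = A_s f_y = 4000 × 460 = 1840000 N = 1840 kN.
Setting C = 0.85 f'_c a b equal to T: a = 1840000/(0.85 × 43.4 × 465) = 107.3 mm.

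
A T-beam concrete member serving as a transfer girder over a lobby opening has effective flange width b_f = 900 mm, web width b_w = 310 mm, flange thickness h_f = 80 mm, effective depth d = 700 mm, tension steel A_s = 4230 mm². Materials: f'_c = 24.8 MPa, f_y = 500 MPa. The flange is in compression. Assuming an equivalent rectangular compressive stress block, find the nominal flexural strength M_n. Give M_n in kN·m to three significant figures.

Tension: T = A_s f_y = 4230 × 500 = 2115000 N.
Try a within the flange: a = T/(0.85 f'_c b_f) = 2115000/(0.85 × 24.8 × 900) = 111.48 mm.
a = 111.48 > h_f = 80 mm: the block extends into the web. Split into flange-overhang and web parts.
C_f = 0.85 f'_c (b_f − b_w) h_f = 0.85 × 24.8 × (900 − 310) × 80 = 994976 N.
Remaining web compression depth: a_w = (T − C_f)/(0.85 f'_c b_w) = (2115000 − 994976)/(0.85 × 24.8 × 310) = 171.39 mm.
M_n = C_f(d − h_f/2) + (T − C_f)(d − a_w/2) = 994976 × (700 − 40) + 1120024 × (700 − 85.695) = 656.68 + 688.04 = 1344.72 × 10⁶ N·mm.
M_n = 1344.72 kN·m.

M_n ≈ 1340 kN·m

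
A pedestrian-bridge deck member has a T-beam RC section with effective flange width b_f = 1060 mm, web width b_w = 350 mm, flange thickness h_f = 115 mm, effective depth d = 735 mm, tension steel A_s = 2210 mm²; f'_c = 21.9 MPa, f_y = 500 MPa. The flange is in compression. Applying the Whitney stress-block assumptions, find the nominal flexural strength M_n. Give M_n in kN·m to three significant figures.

M_n ≈ 781 kN·m

Tension: T = A_s f_y = 2210 × 500 = 1105000 N.
Try a within the flange: a = T/(0.85 f'_c b_f) = 1105000/(0.85 × 21.9 × 1060) = 56.00 mm.
Since a = 56.00 ≤ h_f = 115 mm, the stress block lies entirely in the flange; analyse as a rectangular beam of width b_f.
M_n = T(d − a/2) = 1105000 × (735 − 28) = 781.24 × 10⁶ N·mm.
M_n = 781.24 kN·m.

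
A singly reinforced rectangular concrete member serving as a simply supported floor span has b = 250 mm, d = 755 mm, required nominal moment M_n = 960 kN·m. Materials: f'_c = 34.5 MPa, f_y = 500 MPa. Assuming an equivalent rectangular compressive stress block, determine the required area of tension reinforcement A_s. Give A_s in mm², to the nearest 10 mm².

With M_n = 0.85 f'_c a b (d − a/2), solve the quadratic for a:
a = d − √(d² − 2M_n/(0.85 f'_c b)) = 755 − √(755² − 2 × 960×10⁶/(0.85 × 34.5 × 250)) = 199.90 mm.
A_s = 0.85 f'_c a b / f_y = 0.85 × 34.5 × 199.90 × 250 / 500 = 2931.0 mm².

A_s ≈ 2930 mm²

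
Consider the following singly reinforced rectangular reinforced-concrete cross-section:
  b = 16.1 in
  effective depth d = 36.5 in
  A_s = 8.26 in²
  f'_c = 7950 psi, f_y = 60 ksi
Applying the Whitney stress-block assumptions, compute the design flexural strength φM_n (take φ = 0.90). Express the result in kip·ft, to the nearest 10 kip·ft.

φM_n ≈ 1270 kip·ft

T = A_s f_y = 8.26 × 60 = 495.6 kips.
a = T/(0.85 f'_c b) = 495.6/(0.85 × 7.95 × 16.1) = 4.555 in.
M_n = T(d − a/2) = 495.6 × (36.5 − 2.2775) = 16960.7 kip·in = 16960.7/12 = 1413.39 kip·ft.
φM_n = 0.90 × 1413.39 = 1272.05 kip·ft.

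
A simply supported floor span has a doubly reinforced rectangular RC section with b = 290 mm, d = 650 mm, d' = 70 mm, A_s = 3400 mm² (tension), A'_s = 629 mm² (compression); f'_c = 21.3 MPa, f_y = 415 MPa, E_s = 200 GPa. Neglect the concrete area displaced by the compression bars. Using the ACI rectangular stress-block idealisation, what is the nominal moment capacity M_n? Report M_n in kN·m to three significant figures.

Assume both tension and compression steel yield.
Net tension couple steel: A_s − A'_s = 2771 mm².
a = (A_s − A'_s) f_y / (0.85 f'_c b) = 1149965/(0.85 × 21.3 × 290) = 219.02 mm.
c = a/β₁ = 219.02/0.85 = 257.67 mm; ε'_s = 0.003(c − d')/c = 0.0022 ≥ f_y/E_s = 0.0021, so compression steel does yield.
M_n = (A_s − A'_s) f_y (d − a/2) + A'_s f_y (d − d') = [1149965 × (650 − 109.51) + 261035 × (650 − 70)] × 10⁻⁶ = 621.54 + 151.40 = 772.94 kN·m.

M_n ≈ 773 kN·m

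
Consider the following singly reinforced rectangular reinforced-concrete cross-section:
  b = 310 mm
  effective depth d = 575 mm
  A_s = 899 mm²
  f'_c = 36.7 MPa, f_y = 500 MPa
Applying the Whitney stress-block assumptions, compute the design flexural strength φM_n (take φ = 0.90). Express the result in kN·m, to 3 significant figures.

φM_n ≈ 223 kN·m

T = A_s f_y = 899 × 500 = 449500 N = 449.5 kN.
From C = T: a = T/(0.85 f'_c b) = 449500/(0.85 × 36.7 × 310) = 46.48 mm.
M_n = T(d − a/2) = 449.5 kN × (575 − 23.24) mm = 248.02 kN·m.
φM_n = 0.90 × 248.02 = 223.22 kN·m.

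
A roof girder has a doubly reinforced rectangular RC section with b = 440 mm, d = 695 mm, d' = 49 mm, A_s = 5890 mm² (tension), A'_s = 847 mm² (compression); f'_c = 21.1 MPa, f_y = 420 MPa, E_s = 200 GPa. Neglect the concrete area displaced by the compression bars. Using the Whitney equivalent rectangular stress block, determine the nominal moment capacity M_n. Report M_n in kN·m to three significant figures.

Assume both tension and compression steel yield.
Net tension couple steel: A_s − A'_s = 5043 mm².
a = (A_s − A'_s) f_y / (0.85 f'_c b) = 2118060/(0.85 × 21.1 × 440) = 268.40 mm.
c = a/β₁ = 268.40/0.85 = 315.76 mm; ε'_s = 0.003(c − d')/c = 0.0025 ≥ f_y/E_s = 0.0021, so compression steel does yield.
M_n = (A_s − A'_s) f_y (d − a/2) + A'_s f_y (d − d') = [2118060 × (695 − 134.2) + 355740 × (695 − 49)] × 10⁻⁶ = 1187.81 + 229.81 = 1417.62 kN·m.

M_n ≈ 1420 kN·m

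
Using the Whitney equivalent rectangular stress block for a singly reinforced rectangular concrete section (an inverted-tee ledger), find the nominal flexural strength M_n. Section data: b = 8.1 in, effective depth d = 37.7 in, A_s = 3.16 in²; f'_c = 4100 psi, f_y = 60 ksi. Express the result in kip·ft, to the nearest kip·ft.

T = A_s f_y = 3.16 × 60 = 189.6 kips.
a = T/(0.85 f'_c b) = 189.6/(0.85 × 4.1 × 8.1) = 6.717 in.
M_n = T(d − a/2) = 189.6 × (37.7 − 3.3585) = 6511.1 kip·in = 6511.1/12 = 542.59 kip·ft.

M_n ≈ 543 kip·ft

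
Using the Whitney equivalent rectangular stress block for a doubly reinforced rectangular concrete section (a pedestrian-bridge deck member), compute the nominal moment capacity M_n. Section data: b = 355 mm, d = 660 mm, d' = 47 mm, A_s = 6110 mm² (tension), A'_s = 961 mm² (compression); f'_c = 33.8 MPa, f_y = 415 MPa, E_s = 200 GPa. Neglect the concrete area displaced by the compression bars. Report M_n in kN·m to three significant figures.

Assume both tension and compression steel yield.
Net tension couple steel: A_s − A'_s = 5149 mm².
a = (A_s − A'_s) f_y / (0.85 f'_c b) = 2136835/(0.85 × 33.8 × 355) = 209.51 mm.
c = a/β₁ = 209.51/0.809 = 258.97 mm; ε'_s = 0.003(c − d')/c = 0.0025 ≥ f_y/E_s = 0.0021, so compression steel does yield.
M_n = (A_s − A'_s) f_y (d − a/2) + A'_s f_y (d − d') = [2136835 × (660 − 104.755) + 398815 × (660 − 47)] × 10⁻⁶ = 1186.47 + 244.47 = 1430.94 kN·m.

M_n ≈ 1430 kN·m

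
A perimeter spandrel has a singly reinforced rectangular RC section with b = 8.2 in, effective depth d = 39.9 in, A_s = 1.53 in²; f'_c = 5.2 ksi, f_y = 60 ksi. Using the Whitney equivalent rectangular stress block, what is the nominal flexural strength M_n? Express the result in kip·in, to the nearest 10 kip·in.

T = A_s f_y = 1.53 × 60 = 91.8 kips.
a = T/(0.85 f'_c b) = 91.8/(0.85 × 5.2 × 8.2) = 2.533 in.
M_n = T(d − a/2) = 91.8 × (39.9 − 1.2665) = 3546.6 kip·in.

M_n ≈ 3550 kip·in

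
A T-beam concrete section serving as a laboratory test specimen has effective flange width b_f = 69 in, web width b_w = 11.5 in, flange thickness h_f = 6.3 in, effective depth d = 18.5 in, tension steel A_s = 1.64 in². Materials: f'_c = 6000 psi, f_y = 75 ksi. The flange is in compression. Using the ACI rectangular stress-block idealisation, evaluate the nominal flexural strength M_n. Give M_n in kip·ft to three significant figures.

M_n ≈ 188 kip·ft

Tension: T = A_s f_y = 1.64 × 75 = 123 kips.
Try a within the flange: a = T/(0.85 f'_c b_f) = 123/(0.85 × 6 × 69) = 0.350 in.
Since a = 0.350 ≤ h_f = 6.3 in, the stress block lies entirely in the flange; analyse as a rectangular beam of width b_f.
M_n = T(d − a/2) = 123 × (18.5 − 0.175) = 2254.0 kip·in.
M_n = 2254.0/12 = 187.83 kip·ft.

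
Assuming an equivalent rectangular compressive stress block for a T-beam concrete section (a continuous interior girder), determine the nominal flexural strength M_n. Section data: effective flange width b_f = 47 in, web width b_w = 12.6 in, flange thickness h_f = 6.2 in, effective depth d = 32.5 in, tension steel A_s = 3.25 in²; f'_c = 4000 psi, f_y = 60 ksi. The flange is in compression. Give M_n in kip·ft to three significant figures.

Tension: T = A_s f_y = 3.25 × 60 = 195 kips.
Try a within the flange: a = T/(0.85 f'_c b_f) = 195/(0.85 × 4 × 47) = 1.220 in.
Since a = 1.220 ≤ h_f = 6.2 in, the stress block lies entirely in the flange; analyse as a rectangular beam of width b_f.
M_n = T(d − a/2) = 195 × (32.5 − 0.61) = 6218.6 kip·in.
M_n = 6218.6/12 = 518.22 kip·ft.

M_n ≈ 518 kip·ft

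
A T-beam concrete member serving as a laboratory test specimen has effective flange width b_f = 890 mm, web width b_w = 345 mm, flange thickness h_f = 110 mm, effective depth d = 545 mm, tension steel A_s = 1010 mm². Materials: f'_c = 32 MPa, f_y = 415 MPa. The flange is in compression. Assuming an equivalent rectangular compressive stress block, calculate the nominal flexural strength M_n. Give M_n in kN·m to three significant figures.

M_n ≈ 225 kN·m

Tension: T = A_s f_y = 1010 × 415 = 419150 N.
Try a within the flange: a = T/(0.85 f'_c b_f) = 419150/(0.85 × 32 × 890) = 17.31 mm.
Since a = 17.31 ≤ h_f = 110 mm, the stress block lies entirely in the flange; analyse as a rectangular beam of width b_f.
M_n = T(d − a/2) = 419150 × (545 − 8.655) = 224.81 × 10⁶ N·mm.
M_n = 224.81 kN·m.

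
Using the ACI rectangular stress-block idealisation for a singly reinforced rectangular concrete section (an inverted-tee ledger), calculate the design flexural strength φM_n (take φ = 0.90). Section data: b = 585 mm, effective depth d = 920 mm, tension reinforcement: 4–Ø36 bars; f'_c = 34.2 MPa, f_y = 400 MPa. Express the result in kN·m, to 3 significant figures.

A_s = 4 × 1018 = 4072 mm².
T = A_s f_y = 4072 × 400 = 1628800 N = 1628.8 kN.
From C = T: a = T/(0.85 f'_c b) = 1628800/(0.85 × 34.2 × 585) = 95.78 mm.
M_n = T(d − a/2) = 1628.8 kN × (920 − 47.89) mm = 1420.49 kN·m.
φM_n = 0.90 × 1420.49 = 1278.44 kN·m.

φM_n ≈ 1280 kN·m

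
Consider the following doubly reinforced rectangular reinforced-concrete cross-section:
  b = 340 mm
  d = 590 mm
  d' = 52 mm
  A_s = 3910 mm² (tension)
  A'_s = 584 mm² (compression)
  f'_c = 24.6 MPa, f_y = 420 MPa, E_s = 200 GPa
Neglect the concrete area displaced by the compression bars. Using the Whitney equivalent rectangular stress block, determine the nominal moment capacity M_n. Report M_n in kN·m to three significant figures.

M_n ≈ 819 kN·m

Assume both tension and compression steel yield.
Net tension couple steel: A_s − A'_s = 3326 mm².
a = (A_s − A'_s) f_y / (0.85 f'_c b) = 1396920/(0.85 × 24.6 × 340) = 196.49 mm.
c = a/β₁ = 196.49/0.85 = 231.16 mm; ε'_s = 0.003(c − d')/c = 0.0023 ≥ f_y/E_s = 0.0021, so compression steel does yield.
M_n = (A_s − A'_s) f_y (d − a/2) + A'_s f_y (d − d') = [1396920 × (590 − 98.245) + 245280 × (590 − 52)] × 10⁻⁶ = 686.94 + 131.96 = 818.90 kN·m.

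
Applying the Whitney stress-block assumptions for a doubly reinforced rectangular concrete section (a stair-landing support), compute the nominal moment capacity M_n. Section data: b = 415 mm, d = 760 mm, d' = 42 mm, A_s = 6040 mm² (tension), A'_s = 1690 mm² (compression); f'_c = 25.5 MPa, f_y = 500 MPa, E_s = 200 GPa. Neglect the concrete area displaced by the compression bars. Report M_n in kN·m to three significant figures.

M_n ≈ 2000 kN·m

Assume both tension and compression steel yield.
Net tension couple steel: A_s − A'_s = 4350 mm².
a = (A_s − A'_s) f_y / (0.85 f'_c b) = 2175000/(0.85 × 25.5 × 415) = 241.80 mm.
c = a/β₁ = 241.80/0.85 = 284.47 mm; ε'_s = 0.003(c − d')/c = 0.0026 ≥ f_y/E_s = 0.0025, so compression steel does yield.
M_n = (A_s − A'_s) f_y (d − a/2) + A'_s f_y (d − d') = [2175000 × (760 − 120.9) + 845000 × (760 − 42)] × 10⁻⁶ = 1390.04 + 606.71 = 1996.75 kN·m.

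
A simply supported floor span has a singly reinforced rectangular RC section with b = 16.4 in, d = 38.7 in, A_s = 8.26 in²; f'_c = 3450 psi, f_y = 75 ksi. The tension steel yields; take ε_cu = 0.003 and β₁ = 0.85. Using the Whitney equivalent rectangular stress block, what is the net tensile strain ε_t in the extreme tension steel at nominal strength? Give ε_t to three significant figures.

a = A_s f_y/(0.85 f'_c b) = 12.881 in.
β₁ = 0.85, so c = a/β₁ = 12.881/0.85 = 15.154 in.
From the linear strain diagram with ε_cu = 0.003: ε_t = 0.003 (d − c)/c = 0.003 × (38.7 − 15.154)/15.154 = 0.00466.
ε_t is between 0.004 and 0.005 — transition zone.

ε_t ≈ 0.00466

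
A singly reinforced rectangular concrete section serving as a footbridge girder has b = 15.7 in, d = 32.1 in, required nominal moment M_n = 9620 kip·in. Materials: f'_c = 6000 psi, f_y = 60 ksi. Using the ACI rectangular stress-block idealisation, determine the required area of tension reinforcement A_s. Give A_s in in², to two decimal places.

A_s ≈ 5.33 in²

From M_n = 0.85 f'_c a b (d − a/2):
a = d − √(d² − 2M_n/(0.85 f'_c b)) = 32.1 − √(32.1² − 2 × 9620/(0.85 × 6 × 15.7)) = 3.991 in.
A_s = 0.85 f'_c a b / f_y = 0.85 × 6 × 3.991 × 15.7 / 60 = 5.326 in².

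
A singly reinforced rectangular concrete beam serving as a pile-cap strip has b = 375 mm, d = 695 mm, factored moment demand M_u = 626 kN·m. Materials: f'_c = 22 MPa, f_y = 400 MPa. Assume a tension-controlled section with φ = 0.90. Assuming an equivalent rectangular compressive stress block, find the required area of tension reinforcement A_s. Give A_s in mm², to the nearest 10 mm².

M_n = M_u/φ = 626/0.90 = 695.556 kN·m.
With M_n = 0.85 f'_c a b (d − a/2), solve the quadratic for a:
a = d − √(d² − 2M_n/(0.85 f'_c b)) = 695 − √(695² − 2 × 695.556×10⁶/(0.85 × 22 × 375)) = 161.47 mm.
A_s = 0.85 f'_c a b / f_y = 0.85 × 22 × 161.47 × 375 / 400 = 2830.8 mm².

A_s ≈ 2830 mm²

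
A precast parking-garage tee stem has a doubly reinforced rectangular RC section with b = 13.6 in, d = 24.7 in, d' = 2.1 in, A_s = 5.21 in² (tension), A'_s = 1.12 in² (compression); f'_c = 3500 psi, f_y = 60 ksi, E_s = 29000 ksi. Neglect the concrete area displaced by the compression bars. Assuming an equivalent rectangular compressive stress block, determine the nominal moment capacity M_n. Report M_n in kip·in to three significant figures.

M_n ≈ 6840 kip·in

Assume both steels yield.
a = (A_s − A'_s) f_y/(0.85 f'_c b) = (5.21 − 1.12) × 60/(0.85 × 3.5 × 13.6) = 6.065 in.
c = a/β₁ = 6.065/0.85 = 7.135 in; ε'_s = 0.003(c − d')/c = 0.0021 ≥ ε_y = 0.0021, so the compression steel yields.
M_n = (A_s − A'_s) f_y (d − a/2) + A'_s f_y (d − d') = 245.4 × (24.7 − 3.0325) + 67.2 × (24.7 − 2.1) = 5317.2 + 1518.7 = 6835.9 kip·in.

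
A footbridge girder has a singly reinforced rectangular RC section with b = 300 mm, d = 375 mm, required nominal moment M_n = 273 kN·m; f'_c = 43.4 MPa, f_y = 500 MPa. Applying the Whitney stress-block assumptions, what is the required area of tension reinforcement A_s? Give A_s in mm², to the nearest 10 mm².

With M_n = 0.85 f'_c a b (d − a/2), solve the quadratic for a:
a = d − √(d² − 2M_n/(0.85 f'_c b)) = 375 − √(375² − 2 × 273×10⁶/(0.85 × 43.4 × 300)) = 72.86 mm.
A_s = 0.85 f'_c a b / f_y = 0.85 × 43.4 × 72.86 × 300 / 500 = 1612.7 mm².

A_s ≈ 1610 mm²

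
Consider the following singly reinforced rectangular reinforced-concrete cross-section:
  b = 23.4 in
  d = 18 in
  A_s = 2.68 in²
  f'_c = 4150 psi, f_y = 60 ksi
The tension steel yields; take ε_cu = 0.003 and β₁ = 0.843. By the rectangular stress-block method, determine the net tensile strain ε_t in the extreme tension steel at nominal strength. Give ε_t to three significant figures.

a = A_s f_y/(0.85 f'_c b) = 1.948 in.
β₁ = 0.843, so c = a/β₁ = 1.948/0.843 = 2.311 in.
From the linear strain diagram with ε_cu = 0.003: ε_t = 0.003 (d − c)/c = 0.003 × (18 − 2.311)/2.311 = 0.0204.
Since ε_t ≥ 0.005, the section is tension-controlled.

ε_t ≈ 0.0204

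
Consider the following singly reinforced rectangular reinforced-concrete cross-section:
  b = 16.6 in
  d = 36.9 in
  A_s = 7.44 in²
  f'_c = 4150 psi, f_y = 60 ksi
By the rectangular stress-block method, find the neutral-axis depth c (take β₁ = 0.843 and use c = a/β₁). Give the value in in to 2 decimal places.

T = A_s f_y = 7.44 × 60 = 446.4 kips.
a = T/(0.85 f'_c b) = 446.4/(0.85 × 4.15 × 16.6) = 7.6234 in.
With β₁ = 0.843, c = a/β₁ = 7.6234/0.843 = 9.04 in.

c ≈ 9.04 in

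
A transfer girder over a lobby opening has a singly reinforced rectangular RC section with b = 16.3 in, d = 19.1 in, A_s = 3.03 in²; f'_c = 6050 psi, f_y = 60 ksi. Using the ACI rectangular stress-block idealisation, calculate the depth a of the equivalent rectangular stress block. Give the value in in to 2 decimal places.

a ≈ 2.17 in

T = A_s f_y = 3.03 × 60 = 181.8 kips.
a = T/(0.85 f'_c b) = 181.8/(0.85 × 6.05 × 16.3) = 2.17 in.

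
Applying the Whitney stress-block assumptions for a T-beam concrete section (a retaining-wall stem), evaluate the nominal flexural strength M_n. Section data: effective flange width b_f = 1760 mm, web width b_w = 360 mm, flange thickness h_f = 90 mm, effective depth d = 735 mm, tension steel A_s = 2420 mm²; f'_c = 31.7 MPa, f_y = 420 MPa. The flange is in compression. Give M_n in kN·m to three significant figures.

M_n ≈ 736 kN·m

Tension: T = A_s f_y = 2420 × 420 = 1016400 N.
Try a within the flange: a = T/(0.85 f'_c b_f) = 1016400/(0.85 × 31.7 × 1760) = 21.43 mm.
Since a = 21.43 ≤ h_f = 90 mm, the stress block lies entirely in the flange; analyse as a rectangular beam of width b_f.
M_n = T(d − a/2) = 1016400 × (735 − 10.715) = 736.16 × 10⁶ N·mm.
M_n = 736.16 kN·m.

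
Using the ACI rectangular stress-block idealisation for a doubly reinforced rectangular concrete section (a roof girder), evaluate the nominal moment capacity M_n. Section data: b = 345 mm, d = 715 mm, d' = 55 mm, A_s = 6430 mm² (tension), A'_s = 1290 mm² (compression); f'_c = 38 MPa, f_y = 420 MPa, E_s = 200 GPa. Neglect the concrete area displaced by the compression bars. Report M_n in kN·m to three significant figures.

Assume both tension and compression steel yield.
Net tension couple steel: A_s − A'_s = 5140 mm².
a = (A_s − A'_s) f_y / (0.85 f'_c b) = 2158800/(0.85 × 38 × 345) = 193.73 mm.
c = a/β₁ = 193.73/0.779 = 248.69 mm; ε'_s = 0.003(c − d')/c = 0.0023 ≥ f_y/E_s = 0.0021, so compression steel does yield.
M_n = (A_s − A'_s) f_y (d − a/2) + A'_s f_y (d − d') = [2158800 × (715 − 96.865) + 541800 × (715 − 55)] × 10⁻⁶ = 1334.43 + 357.59 = 1692.02 kN·m.

M_n ≈ 1690 kN·m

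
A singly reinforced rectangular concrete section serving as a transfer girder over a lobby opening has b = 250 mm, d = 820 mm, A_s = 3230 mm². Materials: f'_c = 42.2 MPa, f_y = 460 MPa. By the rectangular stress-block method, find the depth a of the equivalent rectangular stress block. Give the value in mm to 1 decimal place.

a ≈ 165.7 mm

T = A_s f_y = 3230 × 460 = 1485800 N = 1485.8 kN.
Setting C = 0.85 f'_c a b equal to T: a = 1485800/(0.85 × 42.2 × 250) = 165.7 mm.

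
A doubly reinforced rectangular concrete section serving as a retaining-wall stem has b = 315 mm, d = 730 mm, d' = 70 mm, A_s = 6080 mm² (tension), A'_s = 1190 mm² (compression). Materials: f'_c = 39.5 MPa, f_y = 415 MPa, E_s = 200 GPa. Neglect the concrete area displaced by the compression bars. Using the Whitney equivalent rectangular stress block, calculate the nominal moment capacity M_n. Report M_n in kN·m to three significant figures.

Assume both tension and compression steel yield.
Net tension couple steel: A_s − A'_s = 4890 mm².
a = (A_s − A'_s) f_y / (0.85 f'_c b) = 2029350/(0.85 × 39.5 × 315) = 191.88 mm.
c = a/β₁ = 191.88/0.768 = 249.84 mm; ε'_s = 0.003(c − d')/c = 0.0022 ≥ f_y/E_s = 0.0021, so compression steel does yield.
M_n = (A_s − A'_s) f_y (d − a/2) + A'_s f_y (d − d') = [2029350 × (730 − 95.94) + 493850 × (730 − 70)] × 10⁻⁶ = 1286.73 + 325.94 = 1612.67 kN·m.

M_n ≈ 1610 kN·m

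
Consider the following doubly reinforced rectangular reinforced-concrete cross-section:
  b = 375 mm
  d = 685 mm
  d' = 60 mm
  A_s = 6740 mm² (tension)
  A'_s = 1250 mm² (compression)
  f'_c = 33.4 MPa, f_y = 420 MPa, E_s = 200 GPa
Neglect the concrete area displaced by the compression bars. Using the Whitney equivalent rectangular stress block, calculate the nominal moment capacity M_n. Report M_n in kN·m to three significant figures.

M_n ≈ 1660 kN·m

Assume both tension and compression steel yield.
Net tension couple steel: A_s − A'_s = 5490 mm².
a = (A_s − A'_s) f_y / (0.85 f'_c b) = 2305800/(0.85 × 33.4 × 375) = 216.58 mm.
c = a/β₁ = 216.58/0.811 = 267.05 mm; ε'_s = 0.003(c − d')/c = 0.0023 ≥ f_y/E_s = 0.0021, so compression steel does yield.
M_n = (A_s − A'_s) f_y (d − a/2) + A'_s f_y (d − d') = [2305800 × (685 − 108.29) + 525000 × (685 − 60)] × 10⁻⁶ = 1329.78 + 328.13 = 1657.91 kN·m.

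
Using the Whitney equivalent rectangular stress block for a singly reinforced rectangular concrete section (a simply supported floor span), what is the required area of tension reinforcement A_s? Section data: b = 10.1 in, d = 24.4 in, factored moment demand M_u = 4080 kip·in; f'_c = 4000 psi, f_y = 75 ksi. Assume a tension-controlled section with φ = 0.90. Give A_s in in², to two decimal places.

A_s ≈ 2.84 in²

M_n = M_u/φ = 4080/0.90 = 4533.33 kip·in.
From M_n = 0.85 f'_c a b (d − a/2):
a = d − √(d² − 2M_n/(0.85 f'_c b)) = 24.4 − √(24.4² − 2 × 4533.33/(0.85 × 4 × 10.1)) = 6.197 in.
A_s = 0.85 f'_c a b / f_y = 0.85 × 4 × 6.197 × 10.1 / 75 = 2.837 in².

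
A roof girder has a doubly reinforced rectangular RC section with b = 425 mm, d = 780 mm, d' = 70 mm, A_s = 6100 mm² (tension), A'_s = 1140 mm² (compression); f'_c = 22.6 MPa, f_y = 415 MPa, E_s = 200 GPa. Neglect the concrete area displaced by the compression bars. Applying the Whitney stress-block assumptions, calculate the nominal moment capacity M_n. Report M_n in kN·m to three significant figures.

M_n ≈ 1680 kN·m

Assume both tension and compression steel yield.
Net tension couple steel: A_s − A'_s = 4960 mm².
a = (A_s − A'_s) f_y / (0.85 f'_c b) = 2058400/(0.85 × 22.6 × 425) = 252.12 mm.
c = a/β₁ = 252.12/0.85 = 296.61 mm; ε'_s = 0.003(c − d')/c = 0.0023 ≥ f_y/E_s = 0.0021, so compression steel does yield.
M_n = (A_s − A'_s) f_y (d − a/2) + A'_s f_y (d − d') = [2058400 × (780 − 126.06) + 473100 × (780 − 70)] × 10⁻⁶ = 1346.07 + 335.90 = 1681.97 kN·m.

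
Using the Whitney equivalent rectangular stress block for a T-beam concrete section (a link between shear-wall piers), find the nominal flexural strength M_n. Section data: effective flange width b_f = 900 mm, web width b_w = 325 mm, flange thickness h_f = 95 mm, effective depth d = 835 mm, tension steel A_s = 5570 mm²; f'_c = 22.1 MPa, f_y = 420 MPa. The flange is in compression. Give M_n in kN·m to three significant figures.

M_n ≈ 1760 kN·m

Tension: T = A_s f_y = 5570 × 420 = 2339400 N.
Try a within the flange: a = T/(0.85 f'_c b_f) = 2339400/(0.85 × 22.1 × 900) = 138.37 mm.
a = 138.37 > h_f = 95 mm: the block extends into the web. Split into flange-overhang and web parts.
C_f = 0.85 f'_c (b_f − b_w) h_f = 0.85 × 22.1 × (900 − 325) × 95 = 1026131 N.
Remaining web compression depth: a_w = (T − C_f)/(0.85 f'_c b_w) = (2339400 − 1026131)/(0.85 × 22.1 × 325) = 215.11 mm.
M_n = C_f(d − h_f/2) + (T − C_f)(d − a_w/2) = 1026131 × (835 − 47.5) + 1313269 × (835 − 107.555) = 808.08 + 955.33 = 1763.41 × 10⁶ N·mm.
M_n = 1763.41 kN·m.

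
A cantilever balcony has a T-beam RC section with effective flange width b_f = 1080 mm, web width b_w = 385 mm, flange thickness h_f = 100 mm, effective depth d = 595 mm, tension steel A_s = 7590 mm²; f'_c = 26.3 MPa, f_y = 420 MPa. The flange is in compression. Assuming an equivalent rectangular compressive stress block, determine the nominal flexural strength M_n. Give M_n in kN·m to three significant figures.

M_n ≈ 1660 kN·m

Tension: T = A_s f_y = 7590 × 420 = 3187800 N.
Try a within the flange: a = T/(0.85 f'_c b_f) = 3187800/(0.85 × 26.3 × 1080) = 132.04 mm.
a = 132.04 > h_f = 100 mm: the block extends into the web. Split into flange-overhang and web parts.
C_f = 0.85 f'_c (b_f − b_w) h_f = 0.85 × 26.3 × (1080 − 385) × 100 = 1553673 N.
Remaining web compression depth: a_w = (T − C_f)/(0.85 f'_c b_w) = (3187800 − 1553673)/(0.85 × 26.3 × 385) = 189.87 mm.
M_n = C_f(d − h_f/2) + (T − C_f)(d − a_w/2) = 1553673 × (595 − 50) + 1634127 × (595 − 94.935) = 846.75 + 817.17 = 1663.92 × 10⁶ N·mm.
M_n = 1663.92 kN·m.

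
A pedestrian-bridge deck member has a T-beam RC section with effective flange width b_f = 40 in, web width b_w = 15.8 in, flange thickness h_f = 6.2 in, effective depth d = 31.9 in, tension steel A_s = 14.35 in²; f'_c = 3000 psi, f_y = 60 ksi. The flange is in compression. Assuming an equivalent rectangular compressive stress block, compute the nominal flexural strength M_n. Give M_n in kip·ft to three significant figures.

Tension: T = A_s f_y = 14.35 × 60 = 861 kips.
Try a within the flange: a = T/(0.85 f'_c b_f) = 861/(0.85 × 3 × 40) = 8.441 in.
a = 8.441 > h_f = 6.2 in: the block extends into the web. Split into flange-overhang and web parts.
C_f = 0.85 f'_c (b_f − b_w) h_f = 0.85 × 3 × (40 − 15.8) × 6.2 = 382.6 kips.
Remaining web compression depth: a_w = (T − C_f)/(0.85 f'_c b_w) = (861 − 382.6)/(0.85 × 3 × 15.8) = 11.874 in.
M_n = C_f(d − h_f/2) + (T − C_f)(d − a_w/2) = 382.6 × (31.9 − 3.1) + 478.4 × (31.9 − 5.937) = 11018.9 + 12420.7 = 23439.6 kip·in.
M_n = 23439.6/12 = 1953.30 kip·ft.

M_n ≈ 1950 kip·ft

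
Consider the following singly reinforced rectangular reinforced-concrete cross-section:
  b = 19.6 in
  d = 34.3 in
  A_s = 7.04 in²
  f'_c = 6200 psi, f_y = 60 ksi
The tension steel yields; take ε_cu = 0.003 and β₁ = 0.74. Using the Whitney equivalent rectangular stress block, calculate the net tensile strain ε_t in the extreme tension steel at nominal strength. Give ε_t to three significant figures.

ε_t ≈ 0.0156

a = A_s f_y/(0.85 f'_c b) = 4.089 in.
β₁ = 0.74, so c = a/β₁ = 4.089/0.74 = 5.526 in.
From the linear strain diagram with ε_cu = 0.003: ε_t = 0.003 (d − c)/c = 0.003 × (34.3 − 5.526)/5.526 = 0.0156.
Since ε_t ≥ 0.005, the section is tension-controlled.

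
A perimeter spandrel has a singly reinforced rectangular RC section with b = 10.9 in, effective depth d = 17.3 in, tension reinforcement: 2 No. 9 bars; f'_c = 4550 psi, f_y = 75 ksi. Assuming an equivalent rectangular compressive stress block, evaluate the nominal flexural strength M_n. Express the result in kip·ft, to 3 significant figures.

M_n ≈ 194 kip·ft

A_s = 2 × 1 = 2 in².
T = A_s f_y = 2 × 75 = 150 kips.
a = T/(0.85 f'_c b) = 150/(0.85 × 4.55 × 10.9) = 3.558 in.
M_n = T(d − a/2) = 150 × (17.3 − 1.779) = 2328.2 kip·in = 2328.2/12 = 194.02 kip·ft.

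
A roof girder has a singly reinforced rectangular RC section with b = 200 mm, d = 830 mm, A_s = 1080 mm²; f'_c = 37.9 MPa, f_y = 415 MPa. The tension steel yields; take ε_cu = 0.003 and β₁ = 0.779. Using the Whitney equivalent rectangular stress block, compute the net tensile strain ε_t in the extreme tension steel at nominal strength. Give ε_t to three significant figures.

ε_t ≈ 0.0249

a = A_s f_y/(0.85 f'_c b) = 69.56 mm.
β₁ = 0.779, so c = a/β₁ = 69.56/0.779 = 89.29 mm.
From the linear strain diagram with ε_cu = 0.003: ε_t = 0.003 (d − c)/c = 0.003 × (830 − 89.29)/89.29 = 0.0249.
Since ε_t ≥ 0.005, the section is tension-controlled.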